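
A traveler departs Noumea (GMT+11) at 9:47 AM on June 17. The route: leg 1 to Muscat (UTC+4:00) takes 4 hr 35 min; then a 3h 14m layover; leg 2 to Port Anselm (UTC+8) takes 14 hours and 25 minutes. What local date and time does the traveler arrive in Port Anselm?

Convert departure to UTC: 9:47 AM − 11:00 = 10:47 PM UTC on Jun 16.
Add 4 hours and 35 minutes leg 1 → 3:22 AM UTC (Jun 17).
Add 3 hours and 14 minutes layover in Muscat → 6:36 AM UTC.
Add 14 hours 25 minutes leg 2 → 9:01 PM UTC.
Port Anselm is UTC+8:00, so local arrival = 9:01 PM + 8:00 = 5:01 AM on Jun 18.

5:01 AM on Jun 18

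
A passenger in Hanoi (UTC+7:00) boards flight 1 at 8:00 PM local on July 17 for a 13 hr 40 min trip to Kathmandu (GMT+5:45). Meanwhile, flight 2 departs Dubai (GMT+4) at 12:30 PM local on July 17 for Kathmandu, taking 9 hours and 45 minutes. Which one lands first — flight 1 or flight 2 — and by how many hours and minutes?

the second, by 8 hours 25 minutes

Flight 1 in UTC: 8:00 PM − 7:00 = 1:00 PM on Jul 17.
+13 hours and 40 minutes → arrive 2:40 AM UTC on Jul 18.
Flight 2 in UTC: 12:30 PM − 4:00 = 8:30 AM on Jul 17.
+9 hours and 45 minutes → arrive 6:15 PM UTC on Jul 17.
Flight 2 lands earlier by 8 hours 25 minutes.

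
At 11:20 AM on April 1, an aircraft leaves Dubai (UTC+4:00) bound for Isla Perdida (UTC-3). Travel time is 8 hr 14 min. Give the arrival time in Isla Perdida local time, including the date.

Isla Perdida is 7:00 behind Dubai.
After 8 hours and 14 minutes it is 7:34 PM in Dubai.
Shift by the zone difference: 7:34 PM − 7:00 = 12:34 PM on Apr 1 in Isla Perdida.

12:34 PM on April 1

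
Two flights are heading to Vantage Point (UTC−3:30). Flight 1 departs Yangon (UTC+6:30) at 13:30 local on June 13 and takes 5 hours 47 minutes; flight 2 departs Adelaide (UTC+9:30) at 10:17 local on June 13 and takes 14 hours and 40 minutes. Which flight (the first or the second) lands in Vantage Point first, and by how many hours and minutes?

the first, by 2 hours 40 minutes

Flight 1 in UTC: 13:30 − 6:30 = 07:00 on Jun 13.
+5 hours 47 minutes → arrive 12:47 UTC on Jun 13.
Flight 2 in UTC: 10:17 − 9:30 = 00:47 on Jun 13.
+14 hours 40 minutes → arrive 15:27 UTC on Jun 13.
Flight 1 lands earlier by 2 hours 40 minutes.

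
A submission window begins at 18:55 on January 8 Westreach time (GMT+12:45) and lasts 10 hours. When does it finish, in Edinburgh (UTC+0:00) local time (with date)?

Convert start to UTC: 18:55 − 12:45 = 06:10 UTC on Jan 8.
Add 10 hours duration → 16:10 UTC.
Edinburgh is UTC+0, so local end time is the same: 16:10 on Jan 8.

16:10 on Jan 8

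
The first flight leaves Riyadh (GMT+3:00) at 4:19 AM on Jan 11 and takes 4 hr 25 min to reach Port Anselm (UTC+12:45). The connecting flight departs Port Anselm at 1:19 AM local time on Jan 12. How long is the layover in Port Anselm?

Convert departure to UTC: 4:19 AM − 3:00 = 1:19 AM UTC on Jan 11.
Add 4 hours 25 minutes flight time → 5:44 AM UTC.
Port Anselm is UTC+12:45, so local arrival = 5:44 AM + 12:45 = 6:29 PM on Jan 11.
Layover = 1:19 AM − 6:29 PM (+1 day) = 6 hours 50 minutes.

6 hours 50 minutes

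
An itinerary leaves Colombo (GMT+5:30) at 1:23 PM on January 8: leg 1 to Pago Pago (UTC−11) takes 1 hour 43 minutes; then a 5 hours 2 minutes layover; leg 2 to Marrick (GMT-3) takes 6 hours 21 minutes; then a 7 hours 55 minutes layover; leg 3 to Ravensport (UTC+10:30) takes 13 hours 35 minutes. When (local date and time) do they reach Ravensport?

4:59 AM on Jan 10

Convert departure to UTC: 1:23 PM − 5:30 = 7:53 AM UTC on Jan 8.
Add 1 hour and 43 minutes leg 1 → 9:36 AM UTC.
Add 5 hours and 2 minutes layover in Pago Pago → 2:38 PM UTC.
Add 6 hours 21 minutes leg 2 → 8:59 PM UTC.
Add 7 hours and 55 minutes layover in Marrick → 4:54 AM UTC (Jan 9).
Add 13 hours and 35 minutes leg 3 → 6:29 PM UTC.
Ravensport is UTC+10:30, so local arrival = 6:29 PM + 10:30 = 4:59 AM on Jan 10.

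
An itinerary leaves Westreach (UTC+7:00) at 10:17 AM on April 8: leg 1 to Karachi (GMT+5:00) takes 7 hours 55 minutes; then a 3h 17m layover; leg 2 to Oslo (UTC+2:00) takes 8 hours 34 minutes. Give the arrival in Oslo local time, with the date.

Convert departure to UTC: 10:17 AM − 7:00 = 3:17 AM UTC on Apr 8.
Add 7 hours and 55 minutes leg 1 → 11:12 AM UTC.
Add 3 hours and 17 minutes layover in Karachi → 2:29 PM UTC.
Add 8 hours 34 minutes leg 2 → 11:03 PM UTC.
Oslo is UTC+2:00, so local arrival = 11:03 PM + 2:00 = 1:03 AM on Apr 9.

1:03 AM on April 9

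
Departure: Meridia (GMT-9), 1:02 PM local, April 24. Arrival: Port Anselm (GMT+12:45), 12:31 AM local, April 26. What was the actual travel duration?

13 hours 44 minutes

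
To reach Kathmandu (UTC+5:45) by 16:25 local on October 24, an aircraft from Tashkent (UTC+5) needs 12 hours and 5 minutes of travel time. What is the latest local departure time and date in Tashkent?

Target arrival in UTC: 16:25 − 5:45 = 10:40 on Oct 24.
Subtract 12 hours and 5 minutes → departure 22:35 UTC on Oct 23.
Tashkent is UTC+5:00: 22:35 + 5:00 = 03:35 on Oct 24.

03:35 on Oct 24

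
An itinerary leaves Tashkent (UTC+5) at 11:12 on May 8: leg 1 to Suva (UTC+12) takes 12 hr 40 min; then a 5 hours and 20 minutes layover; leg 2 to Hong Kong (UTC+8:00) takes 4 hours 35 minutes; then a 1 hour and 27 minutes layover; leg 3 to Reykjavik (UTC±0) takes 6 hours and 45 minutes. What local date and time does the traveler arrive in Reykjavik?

Convert departure to UTC: 11:12 − 5:00 = 06:12 UTC on May 8.
Add 12 hours and 40 minutes leg 1 → 18:52 UTC.
Add 5 hours 20 minutes layover in Suva → 00:12 UTC (May 9).
Add 4 hours 35 minutes leg 2 → 04:47 UTC.
Add 1 hour and 27 minutes layover in Hong Kong → 06:14 UTC.
Add 6 hours and 45 minutes leg 3 → 12:59 UTC.
Reykjavik is UTC+0, so local arrival is the same: 12:59 on May 9.

12:59 on May 9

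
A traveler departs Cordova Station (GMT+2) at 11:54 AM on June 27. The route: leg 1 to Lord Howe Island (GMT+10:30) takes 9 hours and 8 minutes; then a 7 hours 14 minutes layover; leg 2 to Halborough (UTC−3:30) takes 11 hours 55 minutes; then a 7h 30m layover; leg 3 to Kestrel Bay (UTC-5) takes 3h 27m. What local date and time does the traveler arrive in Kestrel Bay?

8:08 PM on June 28

Convert departure to UTC: 11:54 AM − 2:00 = 9:54 AM UTC on Jun 27.
Add 9 hours and 8 minutes leg 1 → 7:02 PM UTC.
Add 7 hours 14 minutes layover in Lord Howe Island → 2:16 AM UTC (Jun 28).
Add 11 hours 55 minutes leg 2 → 2:11 PM UTC.
Add 7 hours 30 minutes layover in Halborough → 9:41 PM UTC.
Add 3 hours and 27 minutes leg 3 → 1:08 AM UTC (Jun 29).
Kestrel Bay is UTC−5:00, so local arrival = 1:08 AM − 5:00 = 8:08 PM on Jun 28.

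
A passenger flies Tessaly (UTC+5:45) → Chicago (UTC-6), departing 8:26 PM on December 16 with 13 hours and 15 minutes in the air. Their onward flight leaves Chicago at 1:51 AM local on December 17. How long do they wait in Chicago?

Convert departure to UTC: 8:26 PM − 5:45 = 2:41 PM UTC on Dec 16.
Add 13 hours 15 minutes flight time → 3:56 AM UTC (Dec 17).
Chicago is UTC−6:00, so local arrival = 3:56 AM − 6:00 = 9:56 PM on Dec 16.
Layover = 1:51 AM − 9:56 PM (+1 day) = 3 hours 55 minutes.

3 hours 55 minutes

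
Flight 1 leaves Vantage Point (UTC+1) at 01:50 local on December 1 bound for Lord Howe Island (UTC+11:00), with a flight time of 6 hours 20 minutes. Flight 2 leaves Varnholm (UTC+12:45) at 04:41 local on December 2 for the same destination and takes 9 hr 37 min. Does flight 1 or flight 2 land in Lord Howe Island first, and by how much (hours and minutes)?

Flight 1 in UTC: 01:50 − 1:00 = 00:50 on Dec 1.
+6 hours 20 minutes → arrive 07:10 UTC on Dec 1.
Flight 2 in UTC: 04:41 − 12:45 = 15:56 on Dec 1.
+9 hours 37 minutes → arrive 01:33 UTC on Dec 2.
Flight 1 lands earlier by 18 hours 23 minutes.

the first, by 18 hours 23 minutes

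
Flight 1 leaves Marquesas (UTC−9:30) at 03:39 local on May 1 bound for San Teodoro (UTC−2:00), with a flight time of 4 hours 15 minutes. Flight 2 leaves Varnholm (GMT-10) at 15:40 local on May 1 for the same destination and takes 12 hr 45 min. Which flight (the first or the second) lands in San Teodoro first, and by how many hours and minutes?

Flight 1 in UTC: 03:39 + 9:30 = 13:09 on May 1.
+4 hours 15 minutes → arrive 17:24 UTC on May 1.
Flight 2 in UTC: 15:40 + 10:00 = 01:40 on May 2.
+12 hours 45 minutes → arrive 14:25 UTC on May 2.
Flight 1 lands earlier by 21 hours 1 minute.

the first, by 21 hours 1 minute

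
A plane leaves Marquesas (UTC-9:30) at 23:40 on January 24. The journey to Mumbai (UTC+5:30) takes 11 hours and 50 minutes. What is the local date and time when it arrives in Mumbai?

02:30 on Jan 26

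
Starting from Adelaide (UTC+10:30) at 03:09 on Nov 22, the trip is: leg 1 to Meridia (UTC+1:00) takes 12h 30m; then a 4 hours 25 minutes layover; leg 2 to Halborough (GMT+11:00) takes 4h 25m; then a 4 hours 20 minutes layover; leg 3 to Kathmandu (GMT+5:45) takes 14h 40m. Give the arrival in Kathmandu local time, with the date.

14:44 on November 23

Convert departure to UTC: 03:09 − 10:30 = 16:39 UTC on Nov 21.
Add 12 hours 30 minutes leg 1 → 05:09 UTC (Nov 22).
Add 4 hours 25 minutes layover in Meridia → 09:34 UTC.
Add 4 hours 25 minutes leg 2 → 13:59 UTC.
Add 4 hours 20 minutes layover in Halborough → 18:19 UTC.
Add 14 hours and 40 minutes leg 3 → 08:59 UTC (Nov 23).
Kathmandu is UTC+5:45, so local arrival = 08:59 + 5:45 = 14:44 on Nov 23.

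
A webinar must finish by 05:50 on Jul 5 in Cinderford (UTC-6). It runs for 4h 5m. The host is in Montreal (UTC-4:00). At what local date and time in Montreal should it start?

Target end time in UTC: 05:50 + 6:00 = 11:50 on Jul 5.
Subtract 4 hours and 5 minutes → start 07:45 UTC on Jul 5.
Montreal is UTC−4:00: 07:45 − 4:00 = 03:45 on Jul 5.

03:45 on July 5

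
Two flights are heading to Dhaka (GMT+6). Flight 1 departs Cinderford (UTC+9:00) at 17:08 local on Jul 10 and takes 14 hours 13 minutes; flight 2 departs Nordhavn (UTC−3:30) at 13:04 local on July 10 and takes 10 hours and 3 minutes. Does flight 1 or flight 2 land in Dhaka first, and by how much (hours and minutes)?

the first, by 4 hours 16 minutes

Flight 1 in UTC: 17:08 − 9:00 = 08:08 on Jul 10.
+14 hours 13 minutes → arrive 22:21 UTC on Jul 10.
Flight 2 in UTC: 13:04 + 3:30 = 16:34 on Jul 10.
+10 hours and 3 minutes → arrive 02:37 UTC on Jul 11.
Flight 1 lands earlier by 4 hours 16 minutes.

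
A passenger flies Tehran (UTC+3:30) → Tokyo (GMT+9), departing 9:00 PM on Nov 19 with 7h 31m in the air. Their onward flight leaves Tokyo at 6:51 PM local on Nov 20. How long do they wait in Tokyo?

8 hours 50 minutes

Convert departure to UTC: 9:00 PM − 3:30 = 5:30 PM UTC on Nov 19.
Add 7 hours 31 minutes flight time → 1:01 AM UTC (Nov 20).
Tokyo is UTC+9:00, so local arrival = 1:01 AM + 9:00 = 10:01 AM on Nov 20.
Layover = 6:51 PM − 10:01 AM = 8 hours 50 minutes.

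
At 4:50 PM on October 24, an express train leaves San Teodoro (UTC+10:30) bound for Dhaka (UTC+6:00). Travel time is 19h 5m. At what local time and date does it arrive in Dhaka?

Dhaka is 4:30 behind San Teodoro.
After 19 hours 5 minutes it is 11:55 AM (Oct 25) in San Teodoro.
Shift by the zone difference: 11:55 AM − 4:30 = 7:25 AM on Oct 25 in Dhaka.

7:25 AM on October 25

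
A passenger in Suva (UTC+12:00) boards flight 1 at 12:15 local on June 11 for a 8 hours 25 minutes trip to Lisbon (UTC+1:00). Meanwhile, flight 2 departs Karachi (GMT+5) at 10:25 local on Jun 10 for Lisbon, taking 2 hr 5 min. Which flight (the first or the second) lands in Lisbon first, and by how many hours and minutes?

Flight 1 in UTC: 12:15 − 12:00 = 00:15 on Jun 11.
+8 hours 25 minutes → arrive 08:40 UTC on Jun 11.
Flight 2 in UTC: 10:25 − 5:00 = 05:25 on Jun 10.
+2 hours 5 minutes → arrive 07:30 UTC on Jun 10.
Flight 2 lands earlier by 25 hours 10 minutes.

the second, by 25 hours 10 minutes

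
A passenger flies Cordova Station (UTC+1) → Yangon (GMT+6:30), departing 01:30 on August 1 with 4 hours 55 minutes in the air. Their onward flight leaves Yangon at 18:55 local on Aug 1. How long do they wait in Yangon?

7 hours

Convert departure to UTC: 01:30 − 1:00 = 00:30 UTC on Aug 1.
Add 4 hours 55 minutes flight time → 05:25 UTC.
Yangon is UTC+6:30, so local arrival = 05:25 + 6:30 = 11:55 on Aug 1.
Layover = 18:55 − 11:55 = 7 hours.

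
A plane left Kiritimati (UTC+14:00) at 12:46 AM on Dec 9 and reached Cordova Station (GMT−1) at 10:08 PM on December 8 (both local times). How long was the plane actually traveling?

12 hours 22 minutes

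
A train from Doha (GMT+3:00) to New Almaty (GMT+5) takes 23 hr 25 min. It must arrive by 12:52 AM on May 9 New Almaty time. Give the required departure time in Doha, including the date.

11:27 PM on May 7

Target arrival in UTC: 12:52 AM − 5:00 = 7:52 PM on May 8.
Subtract 23 hours 25 minutes → departure 8:27 PM UTC on May 7.
Doha is UTC+3:00: 8:27 PM + 3:00 = 11:27 PM on May 7.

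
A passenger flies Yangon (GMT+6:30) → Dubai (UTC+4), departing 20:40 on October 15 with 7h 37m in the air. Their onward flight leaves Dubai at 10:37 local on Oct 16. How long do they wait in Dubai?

8 hours 50 minutes

Convert departure to UTC: 20:40 − 6:30 = 14:10 UTC on Oct 15.
Add 7 hours 37 minutes flight time → 21:47 UTC.
Dubai is UTC+4:00, so local arrival = 21:47 + 4:00 = 01:47 on Oct 16.
Layover = 10:37 − 01:47 = 8 hours 50 minutes.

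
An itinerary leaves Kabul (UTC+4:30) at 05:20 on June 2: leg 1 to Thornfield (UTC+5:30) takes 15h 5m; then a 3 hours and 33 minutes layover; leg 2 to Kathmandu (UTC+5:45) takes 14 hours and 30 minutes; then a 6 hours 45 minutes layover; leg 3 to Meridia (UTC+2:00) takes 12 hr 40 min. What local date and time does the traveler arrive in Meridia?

07:23 on June 4

Convert departure to UTC: 05:20 − 4:30 = 00:50 UTC on Jun 2.
Add 15 hours and 5 minutes leg 1 → 15:55 UTC.
Add 3 hours and 33 minutes layover in Thornfield → 19:28 UTC.
Add 14 hours and 30 minutes leg 2 → 09:58 UTC (Jun 3).
Add 6 hours and 45 minutes layover in Kathmandu → 16:43 UTC.
Add 12 hours 40 minutes leg 3 → 05:23 UTC (Jun 4).
Meridia is UTC+2:00, so local arrival = 05:23 + 2:00 = 07:23 on Jun 4.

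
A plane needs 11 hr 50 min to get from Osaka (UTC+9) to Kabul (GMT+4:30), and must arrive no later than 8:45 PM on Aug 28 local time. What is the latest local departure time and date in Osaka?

1:25 PM on August 28

Target arrival in UTC: 8:45 PM − 4:30 = 4:15 PM on Aug 28.
Subtract 11 hours and 50 minutes → departure 4:25 AM UTC on Aug 28.
Osaka is UTC+9:00: 4:25 AM + 9:00 = 1:25 PM on Aug 28.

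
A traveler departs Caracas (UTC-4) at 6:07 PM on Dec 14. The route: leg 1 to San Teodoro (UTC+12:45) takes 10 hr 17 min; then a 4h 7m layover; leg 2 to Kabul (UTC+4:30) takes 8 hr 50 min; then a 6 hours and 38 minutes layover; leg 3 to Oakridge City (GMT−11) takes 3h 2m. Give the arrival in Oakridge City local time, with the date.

8:01 PM on Dec 15

Convert departure to UTC: 6:07 PM + 4:00 = 10:07 PM UTC on Dec 14.
Add 10 hours and 17 minutes leg 1 → 8:24 AM UTC (Dec 15).
Add 4 hours 7 minutes layover in San Teodoro → 12:31 PM UTC.
Add 8 hours 50 minutes leg 2 → 9:21 PM UTC.
Add 6 hours and 38 minutes layover in Kabul → 3:59 AM UTC (Dec 16).
Add 3 hours 2 minutes leg 3 → 7:01 AM UTC.
Oakridge City is UTC−11:00, so local arrival = 7:01 AM − 11:00 = 8:01 PM on Dec 15.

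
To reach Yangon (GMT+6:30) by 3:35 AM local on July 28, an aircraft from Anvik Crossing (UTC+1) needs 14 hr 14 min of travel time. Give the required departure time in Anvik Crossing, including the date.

7:51 AM on July 27

Target arrival in UTC: 3:35 AM − 6:30 = 9:05 PM on Jul 27.
Subtract 14 hours and 14 minutes → departure 6:51 AM UTC on Jul 27.
Anvik Crossing is UTC+1:00: 6:51 AM + 1:00 = 7:51 AM on Jul 27.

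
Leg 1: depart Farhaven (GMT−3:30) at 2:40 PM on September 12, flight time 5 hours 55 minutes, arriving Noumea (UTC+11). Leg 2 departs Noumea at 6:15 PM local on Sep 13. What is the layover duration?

7 hours 10 minutes

Convert departure to UTC: 2:40 PM + 3:30 = 6:10 PM UTC on Sep 12.
Add 5 hours and 55 minutes flight time → 12:05 AM UTC (Sep 13).
Noumea is UTC+11:00, so local arrival = 12:05 AM + 11:00 = 11:05 AM on Sep 13.
Layover = 6:15 PM − 11:05 AM = 7 hours 10 minutes.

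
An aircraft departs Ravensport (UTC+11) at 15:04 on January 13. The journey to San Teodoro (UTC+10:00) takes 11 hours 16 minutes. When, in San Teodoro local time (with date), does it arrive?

01:20 on Jan 14

San Teodoro is 1:00 behind Ravensport.
After 11 hours 16 minutes it is 02:20 (Jan 14) in Ravensport.
Shift by the zone difference: 02:20 − 1:00 = 01:20 on Jan 14 in San Teodoro.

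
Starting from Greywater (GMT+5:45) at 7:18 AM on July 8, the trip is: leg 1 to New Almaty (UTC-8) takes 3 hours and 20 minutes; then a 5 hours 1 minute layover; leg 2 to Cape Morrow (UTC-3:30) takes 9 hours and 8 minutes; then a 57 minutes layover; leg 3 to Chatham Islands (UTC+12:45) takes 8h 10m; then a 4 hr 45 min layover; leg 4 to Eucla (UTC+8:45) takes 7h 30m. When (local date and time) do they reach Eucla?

1:09 AM on July 10

Convert departure to UTC: 7:18 AM − 5:45 = 1:33 AM UTC on Jul 8.
Add 3 hours and 20 minutes leg 1 → 4:53 AM UTC.
Add 5 hours 1 minute layover in New Almaty → 9:54 AM UTC.
Add 9 hours and 8 minutes leg 2 → 7:02 PM UTC.
Add 57 minutes layover in Cape Morrow → 7:59 PM UTC.
Add 8 hours 10 minutes leg 3 → 4:09 AM UTC (Jul 9).
Add 4 hours and 45 minutes layover in Chatham Islands → 8:54 AM UTC.
Add 7 hours and 30 minutes leg 4 → 4:24 PM UTC.
Eucla is UTC+8:45, so local arrival = 4:24 PM + 8:45 = 1:09 AM on Jul 10.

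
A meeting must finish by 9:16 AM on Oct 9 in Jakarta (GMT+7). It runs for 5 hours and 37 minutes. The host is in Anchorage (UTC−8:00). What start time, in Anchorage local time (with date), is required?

12:39 PM on October 8

Target end time in UTC: 9:16 AM − 7:00 = 2:16 AM on Oct 9.
Subtract 5 hours and 37 minutes → start 8:39 PM UTC on Oct 8.
Anchorage is UTC−8:00: 8:39 PM − 8:00 = 12:39 PM on Oct 8.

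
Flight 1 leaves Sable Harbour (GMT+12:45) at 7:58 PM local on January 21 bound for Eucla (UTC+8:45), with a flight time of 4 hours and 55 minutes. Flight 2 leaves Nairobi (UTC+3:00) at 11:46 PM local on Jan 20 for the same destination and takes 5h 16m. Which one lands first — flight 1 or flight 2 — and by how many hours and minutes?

Flight 1 in UTC: 7:58 PM − 12:45 = 7:13 AM on Jan 21.
+4 hours and 55 minutes → arrive 12:08 PM UTC on Jan 21.
Flight 2 in UTC: 11:46 PM − 3:00 = 8:46 PM on Jan 20.
+5 hours 16 minutes → arrive 2:02 AM UTC on Jan 21.
Flight 2 lands earlier by 10 hours 6 minutes.

the second, by 10 hours 6 minutes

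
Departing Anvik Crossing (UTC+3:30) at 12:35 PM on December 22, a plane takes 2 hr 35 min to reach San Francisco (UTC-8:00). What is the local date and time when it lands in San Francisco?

3:40 AM on December 22

Convert departure to UTC: 12:35 PM − 3:30 = 9:05 AM UTC on Dec 22.
Add 2 hours and 35 minutes travel time → 11:40 AM UTC.
San Francisco is UTC−8:00, so local arrival = 11:40 AM − 8:00 = 3:40 AM on Dec 22.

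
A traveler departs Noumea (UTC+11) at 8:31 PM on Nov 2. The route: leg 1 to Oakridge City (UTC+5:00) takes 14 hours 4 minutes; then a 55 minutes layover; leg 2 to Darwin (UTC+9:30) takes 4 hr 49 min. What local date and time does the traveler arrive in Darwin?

2:49 PM on November 3

Convert departure to UTC: 8:31 PM − 11:00 = 9:31 AM UTC on Nov 2.
Add 14 hours 4 minutes leg 1 → 11:35 PM UTC.
Add 55 minutes layover in Oakridge City → 12:30 AM UTC (Nov 3).
Add 4 hours 49 minutes leg 2 → 5:19 AM UTC.
Darwin is UTC+9:30, so local arrival = 5:19 AM + 9:30 = 2:49 PM on Nov 3.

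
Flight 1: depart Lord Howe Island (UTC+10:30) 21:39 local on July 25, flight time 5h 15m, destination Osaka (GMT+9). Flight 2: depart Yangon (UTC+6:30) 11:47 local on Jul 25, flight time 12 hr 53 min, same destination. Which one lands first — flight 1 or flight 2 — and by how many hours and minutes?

the first, by 1 hour 46 minutes

Flight 1 in UTC: 21:39 − 10:30 = 11:09 on Jul 25.
+5 hours 15 minutes → arrive 16:24 UTC on Jul 25.
Flight 2 in UTC: 11:47 − 6:30 = 05:17 on Jul 25.
+12 hours and 53 minutes → arrive 18:10 UTC on Jul 25.
Flight 1 lands earlier by 1 hour 46 minutes.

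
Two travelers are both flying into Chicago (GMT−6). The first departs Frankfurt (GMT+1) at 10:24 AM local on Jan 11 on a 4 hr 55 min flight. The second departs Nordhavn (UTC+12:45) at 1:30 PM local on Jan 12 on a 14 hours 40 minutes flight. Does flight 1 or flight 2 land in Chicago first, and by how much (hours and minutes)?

Flight 1 in UTC: 10:24 AM − 1:00 = 9:24 AM on Jan 11.
+4 hours 55 minutes → arrive 2:19 PM UTC on Jan 11.
Flight 2 in UTC: 1:30 PM − 12:45 = 12:45 AM on Jan 12.
+14 hours and 40 minutes → arrive 3:25 PM UTC on Jan 12.
Flight 1 lands earlier by 25 hours 6 minutes.

the first, by 25 hours 6 minutes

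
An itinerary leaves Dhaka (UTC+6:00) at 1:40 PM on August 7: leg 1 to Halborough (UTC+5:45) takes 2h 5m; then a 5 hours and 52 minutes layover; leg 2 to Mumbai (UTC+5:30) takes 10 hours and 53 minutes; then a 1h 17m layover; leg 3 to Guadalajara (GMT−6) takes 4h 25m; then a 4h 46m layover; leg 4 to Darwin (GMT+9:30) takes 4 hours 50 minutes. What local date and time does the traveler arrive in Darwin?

3:18 AM on August 9

Convert departure to UTC: 1:40 PM − 6:00 = 7:40 AM UTC on Aug 7.
Add 2 hours 5 minutes leg 1 → 9:45 AM UTC.
Add 5 hours and 52 minutes layover in Halborough → 3:37 PM UTC.
Add 10 hours 53 minutes leg 2 → 2:30 AM UTC (Aug 8).
Add 1 hour and 17 minutes layover in Mumbai → 3:47 AM UTC.
Add 4 hours 25 minutes leg 3 → 8:12 AM UTC.
Add 4 hours and 46 minutes layover in Guadalajara → 12:58 PM UTC.
Add 4 hours and 50 minutes leg 4 → 5:48 PM UTC.
Darwin is UTC+9:30, so local arrival = 5:48 PM + 9:30 = 3:18 AM on Aug 9.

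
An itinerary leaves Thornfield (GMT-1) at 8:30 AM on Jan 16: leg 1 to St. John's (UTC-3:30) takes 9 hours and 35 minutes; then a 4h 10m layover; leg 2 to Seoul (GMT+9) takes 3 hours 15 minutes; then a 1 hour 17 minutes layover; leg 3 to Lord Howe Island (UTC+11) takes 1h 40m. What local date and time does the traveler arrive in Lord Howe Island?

Convert departure to UTC: 8:30 AM + 1:00 = 9:30 AM UTC on Jan 16.
Add 9 hours and 35 minutes leg 1 → 7:05 PM UTC.
Add 4 hours 10 minutes layover in St. John's → 11:15 PM UTC.
Add 3 hours 15 minutes leg 2 → 2:30 AM UTC (Jan 17).
Add 1 hour and 17 minutes layover in Seoul → 3:47 AM UTC.
Add 1 hour 40 minutes leg 3 → 5:27 AM UTC.
Lord Howe Island is UTC+11:00, so local arrival = 5:27 AM + 11:00 = 4:27 PM on Jan 17.

4:27 PM on January 17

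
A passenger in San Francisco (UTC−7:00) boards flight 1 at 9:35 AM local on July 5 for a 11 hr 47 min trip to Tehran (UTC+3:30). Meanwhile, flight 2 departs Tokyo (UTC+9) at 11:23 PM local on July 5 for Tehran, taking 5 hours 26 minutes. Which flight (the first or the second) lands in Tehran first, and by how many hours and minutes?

Flight 1 in UTC: 9:35 AM + 7:00 = 4:35 PM on Jul 5.
+11 hours and 47 minutes → arrive 4:22 AM UTC on Jul 6.
Flight 2 in UTC: 11:23 PM − 9:00 = 2:23 PM on Jul 5.
+5 hours and 26 minutes → arrive 7:49 PM UTC on Jul 5.
Flight 2 lands earlier by 8 hours 33 minutes.

the second, by 8 hours 33 minutes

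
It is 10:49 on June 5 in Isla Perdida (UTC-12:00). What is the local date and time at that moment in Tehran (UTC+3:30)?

02:19 on Jun 6

In UTC: 10:49 + 12:00 = 22:49 on Jun 5.
Tehran is UTC+3:30: 22:49 + 3:30 = 02:19 on Jun 6.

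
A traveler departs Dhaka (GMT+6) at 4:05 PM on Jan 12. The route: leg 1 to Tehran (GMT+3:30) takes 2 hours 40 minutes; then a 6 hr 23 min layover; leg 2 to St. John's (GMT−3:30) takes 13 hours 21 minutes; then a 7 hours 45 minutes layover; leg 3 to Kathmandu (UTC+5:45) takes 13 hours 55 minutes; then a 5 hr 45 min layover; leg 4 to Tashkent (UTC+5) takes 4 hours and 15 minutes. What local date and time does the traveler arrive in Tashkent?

9:09 PM on Jan 14

Convert departure to UTC: 4:05 PM − 6:00 = 10:05 AM UTC on Jan 12.
Add 2 hours and 40 minutes leg 1 → 12:45 PM UTC.
Add 6 hours 23 minutes layover in Tehran → 7:08 PM UTC.
Add 13 hours 21 minutes leg 2 → 8:29 AM UTC (Jan 13).
Add 7 hours 45 minutes layover in St. John's → 4:14 PM UTC.
Add 13 hours and 55 minutes leg 3 → 6:09 AM UTC (Jan 14).
Add 5 hours 45 minutes layover in Kathmandu → 11:54 AM UTC.
Add 4 hours and 15 minutes leg 4 → 4:09 PM UTC.
Tashkent is UTC+5:00, so local arrival = 4:09 PM + 5:00 = 9:09 PM on Jan 14.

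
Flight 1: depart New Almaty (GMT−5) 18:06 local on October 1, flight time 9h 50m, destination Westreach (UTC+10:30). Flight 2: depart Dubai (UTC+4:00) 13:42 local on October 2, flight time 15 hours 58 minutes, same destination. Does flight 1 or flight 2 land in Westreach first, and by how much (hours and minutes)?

the first, by 16 hours 44 minutes

Flight 1 in UTC: 18:06 + 5:00 = 23:06 on Oct 1.
+9 hours 50 minutes → arrive 08:56 UTC on Oct 2.
Flight 2 in UTC: 13:42 − 4:00 = 09:42 on Oct 2.
+15 hours 58 minutes → arrive 01:40 UTC on Oct 3.
Flight 1 lands earlier by 16 hours 44 minutes.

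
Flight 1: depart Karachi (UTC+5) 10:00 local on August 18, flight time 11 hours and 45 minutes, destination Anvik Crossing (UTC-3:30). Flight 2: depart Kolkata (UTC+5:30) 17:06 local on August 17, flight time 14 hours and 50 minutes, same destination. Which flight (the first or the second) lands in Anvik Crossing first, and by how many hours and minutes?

Flight 1 in UTC: 10:00 − 5:00 = 05:00 on Aug 18.
+11 hours 45 minutes → arrive 16:45 UTC on Aug 18.
Flight 2 in UTC: 17:06 − 5:30 = 11:36 on Aug 17.
+14 hours 50 minutes → arrive 02:26 UTC on Aug 18.
Flight 2 lands earlier by 14 hours 19 minutes.

the second, by 14 hours 19 minutes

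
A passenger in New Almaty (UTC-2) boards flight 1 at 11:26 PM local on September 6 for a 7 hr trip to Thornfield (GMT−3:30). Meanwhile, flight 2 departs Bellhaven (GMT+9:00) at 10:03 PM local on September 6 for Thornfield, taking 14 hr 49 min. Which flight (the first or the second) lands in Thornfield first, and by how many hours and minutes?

the second, by 4 hours 34 minutes

Flight 1 in UTC: 11:26 PM + 2:00 = 1:26 AM on Sep 7.
+7 hours → arrive 8:26 AM UTC on Sep 7.
Flight 2 in UTC: 10:03 PM − 9:00 = 1:03 PM on Sep 6.
+14 hours and 49 minutes → arrive 3:52 AM UTC on Sep 7.
Flight 2 lands earlier by 4 hours 34 minutes.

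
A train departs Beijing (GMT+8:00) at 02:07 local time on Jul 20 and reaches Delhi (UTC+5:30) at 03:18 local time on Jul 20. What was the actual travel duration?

Departure in UTC: 02:07 − 8:00 = 18:07 on Jul 19.
Arrival in UTC: 03:18 − 5:30 = 21:48 on Jul 19.
Elapsed = 21:48 − 18:07 = 3 hours 41 minutes.

3 hours 41 minutes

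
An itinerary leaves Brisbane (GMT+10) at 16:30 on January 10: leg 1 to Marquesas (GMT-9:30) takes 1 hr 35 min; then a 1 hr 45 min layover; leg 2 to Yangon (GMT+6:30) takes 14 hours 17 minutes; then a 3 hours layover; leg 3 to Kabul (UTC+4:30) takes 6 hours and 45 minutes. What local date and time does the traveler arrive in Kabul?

Convert departure to UTC: 16:30 − 10:00 = 06:30 UTC on Jan 10.
Add 1 hour 35 minutes leg 1 → 08:05 UTC.
Add 1 hour 45 minutes layover in Marquesas → 09:50 UTC.
Add 14 hours and 17 minutes leg 2 → 00:07 UTC (Jan 11).
Add 3 hours layover in Yangon → 03:07 UTC.
Add 6 hours 45 minutes leg 3 → 09:52 UTC.
Kabul is UTC+4:30, so local arrival = 09:52 + 4:30 = 14:22 on Jan 11.

14:22 on January 11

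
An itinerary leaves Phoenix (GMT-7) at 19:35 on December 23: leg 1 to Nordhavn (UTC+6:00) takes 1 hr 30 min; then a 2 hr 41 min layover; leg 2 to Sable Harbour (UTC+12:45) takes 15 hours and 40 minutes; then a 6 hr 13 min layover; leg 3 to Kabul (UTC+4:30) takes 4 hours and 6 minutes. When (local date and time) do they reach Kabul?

Convert departure to UTC: 19:35 + 7:00 = 02:35 UTC on Dec 24.
Add 1 hour and 30 minutes leg 1 → 04:05 UTC.
Add 2 hours and 41 minutes layover in Nordhavn → 06:46 UTC.
Add 15 hours and 40 minutes leg 2 → 22:26 UTC.
Add 6 hours and 13 minutes layover in Sable Harbour → 04:39 UTC (Dec 25).
Add 4 hours 6 minutes leg 3 → 08:45 UTC.
Kabul is UTC+4:30, so local arrival = 08:45 + 4:30 = 13:15 on Dec 25.

13:15 on Dec 25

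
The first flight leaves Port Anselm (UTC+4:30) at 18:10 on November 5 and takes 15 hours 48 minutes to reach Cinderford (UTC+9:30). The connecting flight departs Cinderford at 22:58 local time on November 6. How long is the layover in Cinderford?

Convert departure to UTC: 18:10 − 4:30 = 13:40 UTC on Nov 5.
Add 15 hours 48 minutes flight time → 05:28 UTC (Nov 6).
Cinderford is UTC+9:30, so local arrival = 05:28 + 9:30 = 14:58 on Nov 6.
Layover = 22:58 − 14:58 = 8 hours.

8 hours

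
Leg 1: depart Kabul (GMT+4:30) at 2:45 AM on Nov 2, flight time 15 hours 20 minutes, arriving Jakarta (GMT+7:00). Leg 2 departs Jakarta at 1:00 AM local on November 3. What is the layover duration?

4 hours 25 minutes

Convert departure to UTC: 2:45 AM − 4:30 = 10:15 PM UTC on Nov 1.
Add 15 hours and 20 minutes flight time → 1:35 PM UTC (Nov 2).
Jakarta is UTC+7:00, so local arrival = 1:35 PM + 7:00 = 8:35 PM on Nov 2.
Layover = 1:00 AM − 8:35 PM (+1 day) = 4 hours 25 minutes.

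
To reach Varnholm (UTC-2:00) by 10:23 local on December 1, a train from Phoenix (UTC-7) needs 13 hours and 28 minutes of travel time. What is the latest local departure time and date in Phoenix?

15:55 on November 30

Target arrival in UTC: 10:23 + 2:00 = 12:23 on Dec 1.
Subtract 13 hours 28 minutes → departure 22:55 UTC on Nov 30.
Phoenix is UTC−7:00: 22:55 − 7:00 = 15:55 on Nov 30.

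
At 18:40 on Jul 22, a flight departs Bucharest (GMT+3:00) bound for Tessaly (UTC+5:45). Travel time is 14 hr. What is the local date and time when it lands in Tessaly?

11:25 on Jul 23

Convert departure to UTC: 18:40 − 3:00 = 15:40 UTC on Jul 22.
Add 14 hours travel time → 05:40 UTC (Jul 23).
Tessaly is UTC+5:45, so local arrival = 05:40 + 5:45 = 11:25 on Jul 23.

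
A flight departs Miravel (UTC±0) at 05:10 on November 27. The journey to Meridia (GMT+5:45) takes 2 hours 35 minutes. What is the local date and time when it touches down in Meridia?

13:30 on November 27

Miravel is at UTC+0, so departure is already 05:10 UTC on Nov 27.
Add 2 hours and 35 minutes travel time → 07:45 UTC.
Meridia is UTC+5:45, so local arrival = 07:45 + 5:45 = 13:30 on Nov 27.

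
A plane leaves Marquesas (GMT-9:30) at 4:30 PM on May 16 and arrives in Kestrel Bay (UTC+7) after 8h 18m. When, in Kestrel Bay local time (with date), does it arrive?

Kestrel Bay is 16:30 ahead of Marquesas.
After 8 hours 18 minutes it is 12:48 AM (May 17) in Marquesas.
Shift by the zone difference: 12:48 AM + 16:30 = 5:18 PM on May 17 in Kestrel Bay.

5:18 PM on May 17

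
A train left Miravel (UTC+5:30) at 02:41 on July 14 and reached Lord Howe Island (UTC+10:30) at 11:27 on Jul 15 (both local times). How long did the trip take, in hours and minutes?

27 hours 46 minutes

Departure in UTC: 02:41 − 5:30 = 21:11 on Jul 13.
Arrival in UTC: 11:27 − 10:30 = 00:57 on Jul 15.
Elapsed = 00:57 − 21:11 (+2 days) = 27 hours 46 minutes.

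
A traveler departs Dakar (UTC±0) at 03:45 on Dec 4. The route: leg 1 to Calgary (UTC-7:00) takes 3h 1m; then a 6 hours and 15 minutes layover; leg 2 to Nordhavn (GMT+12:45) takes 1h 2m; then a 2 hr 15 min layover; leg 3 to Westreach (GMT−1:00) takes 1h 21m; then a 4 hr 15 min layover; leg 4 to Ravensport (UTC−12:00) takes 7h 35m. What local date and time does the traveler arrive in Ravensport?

Dakar is at UTC+0, so departure is already 03:45 UTC on Dec 4.
Add 3 hours and 1 minute leg 1 → 06:46 UTC.
Add 6 hours and 15 minutes layover in Calgary → 13:01 UTC.
Add 1 hour and 2 minutes leg 2 → 14:03 UTC.
Add 2 hours and 15 minutes layover in Nordhavn → 16:18 UTC.
Add 1 hour and 21 minutes leg 3 → 17:39 UTC.
Add 4 hours 15 minutes layover in Westreach → 21:54 UTC.
Add 7 hours 35 minutes leg 4 → 05:29 UTC (Dec 5).
Ravensport is UTC−12:00, so local arrival = 05:29 − 12:00 = 17:29 on Dec 4.

17:29 on Dec 4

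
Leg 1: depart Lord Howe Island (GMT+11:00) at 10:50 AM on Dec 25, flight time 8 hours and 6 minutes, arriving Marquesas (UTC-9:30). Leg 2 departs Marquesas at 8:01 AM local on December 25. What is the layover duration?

Convert departure to UTC: 10:50 AM − 11:00 = 11:50 PM UTC on Dec 24.
Add 8 hours and 6 minutes flight time → 7:56 AM UTC (Dec 25).
Marquesas is UTC−9:30, so local arrival = 7:56 AM − 9:30 = 10:26 PM on Dec 24.
Layover = 8:01 AM − 10:26 PM (+1 day) = 9 hours 35 minutes.

9 hours 35 minutes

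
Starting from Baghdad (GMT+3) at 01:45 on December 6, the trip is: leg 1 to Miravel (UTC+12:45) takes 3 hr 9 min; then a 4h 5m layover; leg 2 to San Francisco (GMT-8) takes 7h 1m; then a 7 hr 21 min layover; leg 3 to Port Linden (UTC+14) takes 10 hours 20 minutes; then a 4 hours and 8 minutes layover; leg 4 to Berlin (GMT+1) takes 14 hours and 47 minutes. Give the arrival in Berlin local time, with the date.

02:36 on December 8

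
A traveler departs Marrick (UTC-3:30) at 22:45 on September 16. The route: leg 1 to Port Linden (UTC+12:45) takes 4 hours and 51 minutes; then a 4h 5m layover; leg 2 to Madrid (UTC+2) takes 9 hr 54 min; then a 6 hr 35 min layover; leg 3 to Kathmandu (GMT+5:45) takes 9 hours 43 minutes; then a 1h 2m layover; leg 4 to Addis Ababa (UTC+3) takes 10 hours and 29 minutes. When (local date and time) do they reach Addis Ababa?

03:54 on September 19

Convert departure to UTC: 22:45 + 3:30 = 02:15 UTC on Sep 17.
Add 4 hours 51 minutes leg 1 → 07:06 UTC.
Add 4 hours 5 minutes layover in Port Linden → 11:11 UTC.
Add 9 hours and 54 minutes leg 2 → 21:05 UTC.
Add 6 hours 35 minutes layover in Madrid → 03:40 UTC (Sep 18).
Add 9 hours 43 minutes leg 3 → 13:23 UTC.
Add 1 hour and 2 minutes layover in Kathmandu → 14:25 UTC.
Add 10 hours and 29 minutes leg 4 → 00:54 UTC (Sep 19).
Addis Ababa is UTC+3:00, so local arrival = 00:54 + 3:00 = 03:54 on Sep 19.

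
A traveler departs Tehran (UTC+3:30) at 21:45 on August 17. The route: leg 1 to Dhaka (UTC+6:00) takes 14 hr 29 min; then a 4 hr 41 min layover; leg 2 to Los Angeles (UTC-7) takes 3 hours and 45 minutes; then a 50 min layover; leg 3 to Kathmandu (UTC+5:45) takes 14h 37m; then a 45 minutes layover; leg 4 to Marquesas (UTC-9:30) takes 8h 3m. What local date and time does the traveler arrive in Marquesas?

07:55 on August 19

Convert departure to UTC: 21:45 − 3:30 = 18:15 UTC on Aug 17.
Add 14 hours 29 minutes leg 1 → 08:44 UTC (Aug 18).
Add 4 hours 41 minutes layover in Dhaka → 13:25 UTC.
Add 3 hours 45 minutes leg 2 → 17:10 UTC.
Add 50 minutes layover in Los Angeles → 18:00 UTC.
Add 14 hours 37 minutes leg 3 → 08:37 UTC (Aug 19).
Add 45 minutes layover in Kathmandu → 09:22 UTC.
Add 8 hours and 3 minutes leg 4 → 17:25 UTC.
Marquesas is UTC−9:30, so local arrival = 17:25 − 9:30 = 07:55 on Aug 19.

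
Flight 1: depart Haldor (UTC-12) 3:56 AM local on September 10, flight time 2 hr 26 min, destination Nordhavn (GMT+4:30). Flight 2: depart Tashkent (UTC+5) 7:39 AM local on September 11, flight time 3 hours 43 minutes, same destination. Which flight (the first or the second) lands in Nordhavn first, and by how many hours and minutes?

Flight 1 in UTC: 3:56 AM + 12:00 = 3:56 PM on Sep 10.
+2 hours and 26 minutes → arrive 6:22 PM UTC on Sep 10.
Flight 2 in UTC: 7:39 AM − 5:00 = 2:39 AM on Sep 11.
+3 hours and 43 minutes → arrive 6:22 AM UTC on Sep 11.
Flight 1 lands earlier by 12 hours.

the first, by 12 hours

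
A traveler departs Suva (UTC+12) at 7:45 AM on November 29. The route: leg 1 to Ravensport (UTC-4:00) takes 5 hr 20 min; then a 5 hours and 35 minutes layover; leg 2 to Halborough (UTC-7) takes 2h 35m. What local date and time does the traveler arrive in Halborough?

Convert departure to UTC: 7:45 AM − 12:00 = 7:45 PM UTC on Nov 28.
Add 5 hours and 20 minutes leg 1 → 1:05 AM UTC (Nov 29).
Add 5 hours 35 minutes layover in Ravensport → 6:40 AM UTC.
Add 2 hours 35 minutes leg 2 → 9:15 AM UTC.
Halborough is UTC−7:00, so local arrival = 9:15 AM − 7:00 = 2:15 AM on Nov 29.

2:15 AM on November 29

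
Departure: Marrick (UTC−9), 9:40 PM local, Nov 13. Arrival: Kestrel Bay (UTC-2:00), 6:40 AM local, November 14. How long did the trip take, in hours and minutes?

2 hours

Departure in UTC: 9:40 PM + 9:00 = 6:40 AM on Nov 14.
Arrival in UTC: 6:40 AM + 2:00 = 8:40 AM on Nov 14.
Elapsed = 8:40 AM − 6:40 AM = 2 hours.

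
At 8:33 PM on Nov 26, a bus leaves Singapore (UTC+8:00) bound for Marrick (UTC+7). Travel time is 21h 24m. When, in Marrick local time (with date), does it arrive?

4:57 PM on Nov 27

Convert departure to UTC: 8:33 PM − 8:00 = 12:33 PM UTC on Nov 26.
Add 21 hours 24 minutes travel time → 9:57 AM UTC (Nov 27).
Marrick is UTC+7:00, so local arrival = 9:57 AM + 7:00 = 4:57 PM on Nov 27.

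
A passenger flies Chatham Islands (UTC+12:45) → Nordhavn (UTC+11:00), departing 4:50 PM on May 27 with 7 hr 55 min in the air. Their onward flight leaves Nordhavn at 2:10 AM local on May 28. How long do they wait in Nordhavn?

3 hours 10 minutes

Convert departure to UTC: 4:50 PM − 12:45 = 4:05 AM UTC on May 27.
Add 7 hours 55 minutes flight time → 12:00 PM UTC.
Nordhavn is UTC+11:00, so local arrival = 12:00 PM + 11:00 = 11:00 PM on May 27.
Layover = 2:10 AM − 11:00 PM (+1 day) = 3 hours 10 minutes.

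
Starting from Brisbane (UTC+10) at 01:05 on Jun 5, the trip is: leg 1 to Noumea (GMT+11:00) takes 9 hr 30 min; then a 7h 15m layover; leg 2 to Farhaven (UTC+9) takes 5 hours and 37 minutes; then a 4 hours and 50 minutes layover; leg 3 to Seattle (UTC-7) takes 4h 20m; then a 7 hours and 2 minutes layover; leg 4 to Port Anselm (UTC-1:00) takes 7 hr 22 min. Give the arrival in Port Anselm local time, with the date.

12:01 on Jun 6

Convert departure to UTC: 01:05 − 10:00 = 15:05 UTC on Jun 4.
Add 9 hours 30 minutes leg 1 → 00:35 UTC (Jun 5).
Add 7 hours 15 minutes layover in Noumea → 07:50 UTC.
Add 5 hours and 37 minutes leg 2 → 13:27 UTC.
Add 4 hours and 50 minutes layover in Farhaven → 18:17 UTC.
Add 4 hours 20 minutes leg 3 → 22:37 UTC.
Add 7 hours 2 minutes layover in Seattle → 05:39 UTC (Jun 6).
Add 7 hours and 22 minutes leg 4 → 13:01 UTC.
Port Anselm is UTC−1:00, so local arrival = 13:01 − 1:00 = 12:01 on Jun 6.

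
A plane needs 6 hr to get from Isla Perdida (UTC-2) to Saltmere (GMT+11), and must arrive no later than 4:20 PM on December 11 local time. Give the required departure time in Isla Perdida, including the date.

9:20 PM on Dec 10

Target arrival in UTC: 4:20 PM − 11:00 = 5:20 AM on Dec 11.
Subtract 6 hours → departure 11:20 PM UTC on Dec 10.
Isla Perdida is UTC−2:00: 11:20 PM − 2:00 = 9:20 PM on Dec 10.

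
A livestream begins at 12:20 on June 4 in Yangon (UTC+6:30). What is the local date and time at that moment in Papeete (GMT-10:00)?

19:50 on June 3

In UTC: 12:20 − 6:30 = 05:50 on Jun 4.
Papeete is UTC−10:00: 05:50 − 10:00 = 19:50 on Jun 3.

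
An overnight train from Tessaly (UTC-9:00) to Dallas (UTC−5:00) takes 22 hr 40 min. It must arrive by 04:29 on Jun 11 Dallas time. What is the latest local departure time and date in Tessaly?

Target arrival in UTC: 04:29 + 5:00 = 09:29 on Jun 11.
Subtract 22 hours and 40 minutes → departure 10:49 UTC on Jun 10.
Tessaly is UTC−9:00: 10:49 − 9:00 = 01:49 on Jun 10.

01:49 on Jun 10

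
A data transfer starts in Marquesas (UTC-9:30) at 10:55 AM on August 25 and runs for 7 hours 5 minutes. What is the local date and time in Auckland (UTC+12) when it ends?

Convert start to UTC: 10:55 AM + 9:30 = 8:25 PM UTC on Aug 25.
Add 7 hours and 5 minutes duration → 3:30 AM UTC (Aug 26).
Auckland is UTC+12:00, so local end time = 3:30 AM + 12:00 = 3:30 PM on Aug 26.

3:30 PM on August 26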